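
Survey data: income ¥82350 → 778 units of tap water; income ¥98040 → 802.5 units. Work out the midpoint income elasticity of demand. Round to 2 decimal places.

0.18

ΔQ = 802.5 − 778 = 24.5; midpoint Q̄ = (778 + 802.5)/2 = 790.25.
ΔI = 98040 − 82350 = 15690; midpoint Ī = (82350 + 98040)/2 = 90195.
η = (ΔQ/Q̄) ÷ (ΔI/Ī) = (24.5/790.25) ÷ (15690/90195) = 0.18.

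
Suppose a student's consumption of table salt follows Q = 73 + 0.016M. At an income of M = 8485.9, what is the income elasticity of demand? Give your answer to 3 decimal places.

At M = 8485.9: Q = 208.774.
dQ/dM = 0.016.
η = (dQ/dM)·(M/Q) = 0.016 × (8485.9/208.774) = 0.650.

0.650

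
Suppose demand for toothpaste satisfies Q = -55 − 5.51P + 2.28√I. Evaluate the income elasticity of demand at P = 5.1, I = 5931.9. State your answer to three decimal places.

0.949

At P = 5.1, I = 5931.9: Q = 92.502.
Holding P constant, ∂Q/∂I = 2.28/(2√I) = 0.0148016.
η_I = (∂Q/∂I)·(I/Q) = 0.0148016 × (5931.9/92.502) = 0.949.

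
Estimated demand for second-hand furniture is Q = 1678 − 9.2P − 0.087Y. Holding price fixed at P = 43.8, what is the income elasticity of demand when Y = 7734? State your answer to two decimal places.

At P = 43.8, Y = 7734: Q = 602.182.
Holding P constant, ∂Q/∂Y = −0.087.
η_Y = (∂Q/∂Y)·(Y/Q) = -0.087 × (7734/602.182) = -1.12.

-1.12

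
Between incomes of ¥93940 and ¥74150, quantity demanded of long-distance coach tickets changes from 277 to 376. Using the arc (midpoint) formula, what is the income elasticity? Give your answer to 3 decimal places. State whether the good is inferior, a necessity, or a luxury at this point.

ΔQ = 376 − 277 = 99; midpoint Q̄ = (277 + 376)/2 = 326.5.
ΔI = 74150 − 93940 = -19790; midpoint Ī = (93940 + 74150)/2 = 84045.
η = (ΔQ/Q̄) ÷ (ΔI/Ī) = (99/326.5) ÷ (-19790/84045) = -1.288.
η < 0 ⇒ inferior good.

-1.288 (inferior good)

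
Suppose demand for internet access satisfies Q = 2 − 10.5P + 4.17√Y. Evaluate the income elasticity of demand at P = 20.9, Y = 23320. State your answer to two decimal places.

0.76

At P = 20.9, Y = 23320: Q = 419.346.
Holding P constant, ∂Q/∂Y = 4.17/(2√Y) = 0.0136534.
η_Y = (∂Q/∂Y)·(Y/Q) = 0.0136534 × (23320/419.346) = 0.76.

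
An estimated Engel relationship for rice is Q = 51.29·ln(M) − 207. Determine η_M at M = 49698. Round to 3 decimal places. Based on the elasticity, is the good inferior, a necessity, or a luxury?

0.148 (necessity)

At M = 49698: Q = 347.636.
dQ/dM = 51.29/M = 0.00103203 at this income.
η = (dQ/dM)·(M/Q) = 0.00103203 × (49698/347.636) = 0.148.
Since 0 < η < 1, the good is a necessity.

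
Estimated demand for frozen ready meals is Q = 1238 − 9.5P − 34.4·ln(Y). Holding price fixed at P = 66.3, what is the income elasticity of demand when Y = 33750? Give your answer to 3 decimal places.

-0.138

At P = 66.3, Y = 33750: Q = 249.470.
Holding P constant, ∂Q/∂Y = -34.4/Y = -0.00101926.
η_Y = (∂Q/∂Y)·(Y/Q) = -0.00101926 × (33750/249.470) = -0.138.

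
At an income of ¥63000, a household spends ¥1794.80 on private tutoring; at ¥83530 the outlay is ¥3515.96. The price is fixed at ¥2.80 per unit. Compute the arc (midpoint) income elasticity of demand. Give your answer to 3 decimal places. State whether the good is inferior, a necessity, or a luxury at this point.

With a constant price, Q₁ = 1794.80/2.80 = 641.000 and Q₂ = 3515.96/2.80 = 1255.700 (equivalently, work directly with expenditure since P cancels).
Midpoint %ΔQ = (3515.96 − 1794.80)/2655.38 = 0.64818; midpoint %ΔI = (83530 − 63000)/73265 = 0.28022.
η = 0.64818 / 0.28022 = 2.313.
η > 1 ⇒ luxury.

2.313 (luxury)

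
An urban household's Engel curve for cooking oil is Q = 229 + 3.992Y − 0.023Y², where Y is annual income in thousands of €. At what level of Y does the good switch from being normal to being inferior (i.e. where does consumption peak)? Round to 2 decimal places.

dQ/dY = 3.992 − 0.046Y.
The good is inferior where dQ/dY < 0. Setting dQ/dY = 0 gives Y = 3.992 / 0.046 = 86.78.

86.78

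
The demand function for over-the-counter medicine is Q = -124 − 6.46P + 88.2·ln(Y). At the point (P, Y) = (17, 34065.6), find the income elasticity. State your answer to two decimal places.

At P = 17, Y = 34065.6: Q = 686.639.
Holding P constant, ∂Q/∂Y = 88.2/Y = 0.00258912.
η_Y = (∂Q/∂Y)·(Y/Q) = 0.00258912 × (34065.6/686.639) = 0.13.

0.13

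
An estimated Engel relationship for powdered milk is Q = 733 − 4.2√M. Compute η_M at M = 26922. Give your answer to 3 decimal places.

At M = 26922: Q = 43.867.
dQ/dM = -4.2/(2√M) = -0.0127987 at this income.
η = (dQ/dM)·(M/Q) = -0.0127987 × (26922/43.867) = -7.855.

-7.855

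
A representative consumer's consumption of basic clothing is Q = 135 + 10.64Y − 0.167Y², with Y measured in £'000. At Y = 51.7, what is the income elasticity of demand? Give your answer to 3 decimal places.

At Y = 51.7: Q = 238.7154.
dQ/dY = 10.64 − 0.334Y = -6.62780.
η = (dQ/dY)·(Y/Q) = -6.62780 × (51.7/238.7154) = -1.435.

-1.435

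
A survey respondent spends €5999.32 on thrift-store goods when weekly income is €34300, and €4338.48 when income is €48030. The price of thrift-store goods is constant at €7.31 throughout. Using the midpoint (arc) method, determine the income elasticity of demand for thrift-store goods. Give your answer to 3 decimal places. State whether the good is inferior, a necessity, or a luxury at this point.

With a constant price, Q₁ = 5999.32/7.31 = 820.700 and Q₂ = 4338.48/7.31 = 593.499 (equivalently, work directly with expenditure since P cancels).
Midpoint %ΔQ = (4338.48 − 5999.32)/5168.90 = -0.32131; midpoint %ΔI = (48030 − 34300)/41165 = 0.33354.
η = -0.32131 / 0.33354 = -0.963.
η < 0 ⇒ inferior good.

-0.963 (inferior good)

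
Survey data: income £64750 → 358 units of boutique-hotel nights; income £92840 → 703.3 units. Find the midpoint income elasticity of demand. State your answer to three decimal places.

1.825

ΔQ = 703.3 − 358 = 345.3; midpoint Q̄ = (358 + 703.3)/2 = 530.65.
ΔI = 92840 − 64750 = 28090; midpoint Ī = (64750 + 92840)/2 = 78795.
η = (ΔQ/Q̄) ÷ (ΔI/Ī) = (345.3/530.65) ÷ (28090/78795) = 1.825.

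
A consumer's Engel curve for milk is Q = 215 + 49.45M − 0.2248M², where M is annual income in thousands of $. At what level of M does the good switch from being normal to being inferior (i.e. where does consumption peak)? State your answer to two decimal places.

109.99

dQ/dM = 49.45 − 0.4496M.
The good is inferior where dQ/dM < 0. Setting dQ/dM = 0 gives M = 49.45 / 0.4496 = 109.99.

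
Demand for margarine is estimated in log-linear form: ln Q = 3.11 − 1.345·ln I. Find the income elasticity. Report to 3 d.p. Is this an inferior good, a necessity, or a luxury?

In a log-linear demand, the coefficient on ln I is the income elasticity.
So η = -1.345.
η < 0 ⇒ inferior good.

-1.345 (inferior good)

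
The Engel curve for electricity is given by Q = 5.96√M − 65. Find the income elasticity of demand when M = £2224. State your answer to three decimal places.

0.650

At M = 2224: Q = 216.069.
dQ/dM = 5.96/(2√M) = 0.0631901 at this income.
η = (dQ/dM)·(M/Q) = 0.0631901 × (2224/216.069) = 0.650.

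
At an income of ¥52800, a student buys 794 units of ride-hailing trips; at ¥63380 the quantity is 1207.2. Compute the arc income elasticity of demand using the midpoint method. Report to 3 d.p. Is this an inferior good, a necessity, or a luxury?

ΔQ = 1207.2 − 794 = 413.2; midpoint Q̄ = (794 + 1207.2)/2 = 1000.6.
ΔI = 63380 − 52800 = 10580; midpoint Ī = (52800 + 63380)/2 = 58090.
η = (ΔQ/Q̄) ÷ (ΔI/Ī) = (413.2/1000.6) ÷ (10580/58090) = 2.267.
η > 1 ⇒ luxury.

2.267 (luxury)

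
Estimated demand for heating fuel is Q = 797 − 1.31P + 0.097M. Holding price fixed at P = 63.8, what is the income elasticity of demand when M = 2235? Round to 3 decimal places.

0.233

At P = 63.8, M = 2235: Q = 930.217.
Holding P constant, ∂Q/∂M = 0.097.
η_M = (∂Q/∂M)·(M/Q) = 0.097 × (2235/930.217) = 0.233.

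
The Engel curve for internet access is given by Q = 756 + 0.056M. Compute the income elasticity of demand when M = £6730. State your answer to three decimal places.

0.333

At M = 6730: Q = 1132.880.
dQ/dM = 0.056.
η = (dQ/dM)·(M/Q) = 0.056 × (6730/1132.880) = 0.333.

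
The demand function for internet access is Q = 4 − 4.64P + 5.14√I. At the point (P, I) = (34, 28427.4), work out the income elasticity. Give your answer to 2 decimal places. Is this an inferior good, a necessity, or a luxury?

At P = 34, I = 28427.4: Q = 712.866.
Holding P constant, ∂Q/∂I = 5.14/(2√I) = 0.0152428.
η_I = (∂Q/∂I)·(I/Q) = 0.0152428 × (28427.4/712.866) = 0.61.
Since 0 < η < 1, this is a necessity.

0.61 (necessity)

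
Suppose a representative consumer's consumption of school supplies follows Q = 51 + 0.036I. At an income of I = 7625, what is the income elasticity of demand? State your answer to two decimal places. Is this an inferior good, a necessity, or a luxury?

At I = 7625: Q = 325.500.
dQ/dI = 0.036.
η = (dQ/dI)·(I/Q) = 0.036 × (7625/325.500) = 0.84.
Since 0 < η < 1, the good is a necessity.

0.84 (necessity)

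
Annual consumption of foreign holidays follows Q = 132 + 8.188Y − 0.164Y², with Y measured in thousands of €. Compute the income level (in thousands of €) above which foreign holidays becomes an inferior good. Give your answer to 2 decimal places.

24.96

dQ/dY = 8.188 − 0.328Y.
The good is inferior where dQ/dY < 0. Setting dQ/dY = 0 gives Y = 8.188 / 0.328 = 24.96.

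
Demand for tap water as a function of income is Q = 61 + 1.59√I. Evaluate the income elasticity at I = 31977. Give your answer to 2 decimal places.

0.41

At I = 31977: Q = 345.326.
dQ/dI = 1.59/(2√I) = 0.00444578 at this income.
η = (dQ/dI)·(I/Q) = 0.00444578 × (31977/345.326) = 0.41.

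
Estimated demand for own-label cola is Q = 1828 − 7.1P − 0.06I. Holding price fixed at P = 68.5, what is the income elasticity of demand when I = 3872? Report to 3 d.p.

-0.209

At P = 68.5, I = 3872: Q = 1109.330.
Holding P constant, ∂Q/∂I = −0.06.
η_I = (∂Q/∂I)·(I/Q) = -0.06 × (3872/1109.330) = -0.209.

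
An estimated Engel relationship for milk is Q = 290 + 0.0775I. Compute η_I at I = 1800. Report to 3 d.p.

0.325

At I = 1800: Q = 429.500.
dQ/dI = 0.0775.
η = (dQ/dI)·(I/Q) = 0.0775 × (1800/429.500) = 0.325.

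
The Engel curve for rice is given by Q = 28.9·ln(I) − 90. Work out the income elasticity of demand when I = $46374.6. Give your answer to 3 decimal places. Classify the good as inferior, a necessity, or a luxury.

0.131 (necessity)

At I = 46374.6: Q = 220.516.
dQ/dI = 28.9/I = 0.000623186 at this income.
η = (dQ/dI)·(I/Q) = 0.000623186 × (46374.6/220.516) = 0.131.
Since 0 < η < 1, the good is a necessity.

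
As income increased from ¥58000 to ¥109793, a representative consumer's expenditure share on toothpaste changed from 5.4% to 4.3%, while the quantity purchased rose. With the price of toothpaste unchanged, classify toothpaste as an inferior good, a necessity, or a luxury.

necessity

Quantity rises but the budget share falls as income rises, so 0 < η < 1.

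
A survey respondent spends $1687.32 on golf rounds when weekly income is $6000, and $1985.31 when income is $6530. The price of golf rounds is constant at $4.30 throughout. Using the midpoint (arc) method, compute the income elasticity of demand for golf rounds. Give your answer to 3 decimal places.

With a constant price, Q₁ = 1687.32/4.30 = 392.400 and Q₂ = 1985.31/4.30 = 461.700 (equivalently, work directly with expenditure since P cancels).
Midpoint %ΔQ = (1985.31 − 1687.32)/1836.32 = 0.16228; midpoint %ΔI = (6530 − 6000)/6265 = 0.08460.
η = 0.16228 / 0.08460 = 1.918.

1.918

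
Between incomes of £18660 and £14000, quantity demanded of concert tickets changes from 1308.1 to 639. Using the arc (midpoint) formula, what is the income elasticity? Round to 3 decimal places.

ΔQ = 639 − 1308.1 = -669.1; midpoint Q̄ = (1308.1 + 639)/2 = 973.55.
ΔI = 14000 − 18660 = -4660; midpoint Ī = (18660 + 14000)/2 = 16330.
η = (ΔQ/Q̄) ÷ (ΔI/Ī) = (-669.1/973.55) ÷ (-4660/16330) = 2.408.

2.408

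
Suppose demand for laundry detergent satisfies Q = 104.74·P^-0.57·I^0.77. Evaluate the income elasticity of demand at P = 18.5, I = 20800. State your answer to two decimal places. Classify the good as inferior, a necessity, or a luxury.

0.77 (necessity)

For a multiplicative demand Q = A·P^α·I^β, the income elasticity is β everywhere.
Here β = 0.77, so η = 0.77.
Since 0 < η < 1, this is a necessity.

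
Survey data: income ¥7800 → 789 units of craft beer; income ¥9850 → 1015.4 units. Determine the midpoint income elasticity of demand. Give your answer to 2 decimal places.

1.08

ΔQ = 1015.4 − 789 = 226.4; midpoint Q̄ = (789 + 1015.4)/2 = 902.2.
ΔI = 9850 − 7800 = 2050; midpoint Ī = (7800 + 9850)/2 = 8825.
η = (ΔQ/Q̄) ÷ (ΔI/Ī) = (226.4/902.2) ÷ (2050/8825) = 1.08.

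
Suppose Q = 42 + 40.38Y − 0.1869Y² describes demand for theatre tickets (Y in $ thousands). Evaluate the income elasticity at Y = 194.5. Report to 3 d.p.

-7.617

At Y = 194.5: Q = 825.4363.
dQ/dY = 40.38 − 0.3738Y = -32.32410.
η = (dQ/dY)·(Y/Q) = -32.32410 × (194.5/825.4363) = -7.617.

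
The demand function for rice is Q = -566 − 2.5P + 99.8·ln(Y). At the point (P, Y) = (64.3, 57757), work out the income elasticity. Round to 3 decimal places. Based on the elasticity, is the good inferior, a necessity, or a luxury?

0.272 (necessity)

At P = 64.3, Y = 57757: Q = 367.457.
Holding P constant, ∂Q/∂Y = 99.8/Y = 0.00172793.
η_Y = (∂Q/∂Y)·(Y/Q) = 0.00172793 × (57757/367.457) = 0.272.
Since 0 < η < 1, this is a necessity.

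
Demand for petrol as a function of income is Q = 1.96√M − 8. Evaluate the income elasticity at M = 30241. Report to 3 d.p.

0.512

At M = 30241: Q = 332.843.
dQ/dM = 1.96/(2√M) = 0.00563544 at this income.
η = (dQ/dM)·(M/Q) = 0.00563544 × (30241/332.843) = 0.512.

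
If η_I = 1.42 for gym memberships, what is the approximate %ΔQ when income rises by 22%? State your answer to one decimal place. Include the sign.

%ΔQ ≈ η × %ΔI = 1.42 × 22% = 31.2%.

31.2%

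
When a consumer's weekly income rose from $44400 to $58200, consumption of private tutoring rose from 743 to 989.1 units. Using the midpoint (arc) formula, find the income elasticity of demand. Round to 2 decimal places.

1.06

ΔQ = 989.1 − 743 = 246.1; midpoint Q̄ = (743 + 989.1)/2 = 866.05.
ΔI = 58200 − 44400 = 13800; midpoint Ī = (44400 + 58200)/2 = 51300.
η = (ΔQ/Q̄) ÷ (ΔI/Ī) = (246.1/866.05) ÷ (13800/51300) = 1.06.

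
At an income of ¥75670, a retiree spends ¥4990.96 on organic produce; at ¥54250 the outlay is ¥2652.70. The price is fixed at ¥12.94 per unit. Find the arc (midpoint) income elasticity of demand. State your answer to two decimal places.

1.86

With a constant price, Q₁ = 4990.96/12.94 = 385.700 and Q₂ = 2652.70/12.94 = 205.000 (equivalently, work directly with expenditure since P cancels).
Midpoint %ΔQ = (2652.70 − 4990.96)/3821.83 = -0.61182; midpoint %ΔI = (54250 − 75670)/64960 = -0.32974.
η = -0.61182 / -0.32974 = 1.86.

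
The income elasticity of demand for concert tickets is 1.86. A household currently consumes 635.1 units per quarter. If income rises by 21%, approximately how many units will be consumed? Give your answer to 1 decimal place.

883.2

%ΔQ ≈ η × %ΔI = 1.86 × 21% = 39.06%.
New Q ≈ 635.1 × (1 + 0.3906) = 883.2.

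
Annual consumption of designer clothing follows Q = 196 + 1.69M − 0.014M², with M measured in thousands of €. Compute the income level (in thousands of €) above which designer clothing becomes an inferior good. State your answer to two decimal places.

dQ/dM = 1.69 − 0.028M.
The good is inferior where dQ/dM < 0. Setting dQ/dM = 0 gives M = 1.69 / 0.028 = 60.36.

60.36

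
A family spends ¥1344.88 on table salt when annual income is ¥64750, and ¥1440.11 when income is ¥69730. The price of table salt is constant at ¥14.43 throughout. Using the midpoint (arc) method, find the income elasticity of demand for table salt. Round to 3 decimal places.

With a constant price, Q₁ = 1344.88/14.43 = 93.200 and Q₂ = 1440.11/14.43 = 99.800 (equivalently, work directly with expenditure since P cancels).
Midpoint %ΔQ = (1440.11 − 1344.88)/1392.50 = 0.06839; midpoint %ΔI = (69730 − 64750)/67240 = 0.07406.
η = 0.06839 / 0.07406 = 0.923.

0.923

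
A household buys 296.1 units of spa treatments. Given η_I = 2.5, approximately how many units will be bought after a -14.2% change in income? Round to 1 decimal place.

191.0

%ΔQ ≈ η × %ΔI = 2.5 × (-14.2%) = -35.5%.
New Q ≈ 296.1 × (1 − 0.355) = 191.0.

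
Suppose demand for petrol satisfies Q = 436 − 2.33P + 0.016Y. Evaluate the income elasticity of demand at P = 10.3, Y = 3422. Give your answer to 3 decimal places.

At P = 10.3, Y = 3422: Q = 466.753.
Holding P constant, ∂Q/∂Y = 0.016.
η_Y = (∂Q/∂Y)·(Y/Q) = 0.016 × (3422/466.753) = 0.117.

0.117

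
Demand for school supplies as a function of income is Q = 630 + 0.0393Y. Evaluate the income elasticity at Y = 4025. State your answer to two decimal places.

At Y = 4025: Q = 788.183.
dQ/dY = 0.0393.
η = (dQ/dY)·(Y/Q) = 0.0393 × (4025/788.183) = 0.20.

0.20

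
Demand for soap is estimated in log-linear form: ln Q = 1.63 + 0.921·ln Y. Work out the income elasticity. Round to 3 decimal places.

In a log-linear demand, the coefficient on ln Y is the income elasticity.
So η = 0.921.

0.921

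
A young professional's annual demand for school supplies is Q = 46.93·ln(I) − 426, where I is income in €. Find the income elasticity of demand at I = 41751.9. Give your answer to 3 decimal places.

At I = 41751.9: Q = 73.312.
dQ/dI = 46.93/I = 0.00112402 at this income.
η = (dQ/dI)·(I/Q) = 0.00112402 × (41751.9/73.312) = 0.640.

0.640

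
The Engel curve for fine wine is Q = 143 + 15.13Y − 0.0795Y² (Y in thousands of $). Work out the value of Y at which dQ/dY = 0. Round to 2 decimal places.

95.16

dQ/dY = 15.13 − 0.159Y.
The good is inferior where dQ/dY < 0. Setting dQ/dY = 0 gives Y = 15.13 / 0.159 = 95.16.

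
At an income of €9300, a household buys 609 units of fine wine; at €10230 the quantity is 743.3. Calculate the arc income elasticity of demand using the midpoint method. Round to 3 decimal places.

2.086

ΔQ = 743.3 − 609 = 134.3; midpoint Q̄ = (609 + 743.3)/2 = 676.15.
ΔI = 10230 − 9300 = 930; midpoint Ī = (9300 + 10230)/2 = 9765.
η = (ΔQ/Q̄) ÷ (ΔI/Ī) = (134.3/676.15) ÷ (930/9765) = 2.086.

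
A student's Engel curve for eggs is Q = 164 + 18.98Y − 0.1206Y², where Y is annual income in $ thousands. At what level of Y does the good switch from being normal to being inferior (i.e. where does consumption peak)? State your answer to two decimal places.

78.69

dQ/dY = 18.98 − 0.2412Y.
The good is inferior where dQ/dY < 0. Setting dQ/dY = 0 gives Y = 18.98 / 0.2412 = 78.69.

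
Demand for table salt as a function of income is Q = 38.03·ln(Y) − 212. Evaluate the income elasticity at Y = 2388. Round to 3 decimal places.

0.454

At Y = 2388: Q = 83.805.
dQ/dY = 38.03/Y = 0.0159255 at this income.
η = (dQ/dY)·(Y/Q) = 0.0159255 × (2388/83.805) = 0.454.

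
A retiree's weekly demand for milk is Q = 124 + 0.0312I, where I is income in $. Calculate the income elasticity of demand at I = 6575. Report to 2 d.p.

0.62

At I = 6575: Q = 329.140.
dQ/dI = 0.0312.
η = (dQ/dI)·(I/Q) = 0.0312 × (6575/329.140) = 0.62.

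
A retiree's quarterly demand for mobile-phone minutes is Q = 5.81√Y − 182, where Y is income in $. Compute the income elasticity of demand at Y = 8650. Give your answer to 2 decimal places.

0.75

At Y = 8650: Q = 358.361.
dQ/dY = 5.81/(2√Y) = 0.0312348 at this income.
η = (dQ/dY)·(Y/Q) = 0.0312348 × (8650/358.361) = 0.75.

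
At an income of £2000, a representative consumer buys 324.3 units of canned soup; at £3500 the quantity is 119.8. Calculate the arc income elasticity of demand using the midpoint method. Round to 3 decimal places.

-1.688

ΔQ = 119.8 − 324.3 = -204.5; midpoint Q̄ = (324.3 + 119.8)/2 = 222.05.
ΔI = 3500 − 2000 = 1500; midpoint Ī = (2000 + 3500)/2 = 2750.
η = (ΔQ/Q̄) ÷ (ΔI/Ī) = (-204.5/222.05) ÷ (1500/2750) = -1.688.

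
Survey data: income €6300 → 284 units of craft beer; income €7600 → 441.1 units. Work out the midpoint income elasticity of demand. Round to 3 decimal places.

2.317

ΔQ = 441.1 − 284 = 157.1; midpoint Q̄ = (284 + 441.1)/2 = 362.55.
ΔI = 7600 − 6300 = 1300; midpoint Ī = (6300 + 7600)/2 = 6950.
η = (ΔQ/Q̄) ÷ (ΔI/Ī) = (157.1/362.55) ÷ (1300/6950) = 2.317.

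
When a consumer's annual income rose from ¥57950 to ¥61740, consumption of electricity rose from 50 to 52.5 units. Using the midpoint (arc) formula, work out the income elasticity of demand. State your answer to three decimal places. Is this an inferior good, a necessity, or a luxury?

ΔQ = 52.5 − 50 = 2.5; midpoint Q̄ = (50 + 52.5)/2 = 51.25.
ΔI = 61740 − 57950 = 3790; midpoint Ī = (57950 + 61740)/2 = 59845.
η = (ΔQ/Q̄) ÷ (ΔI/Ī) = (2.5/51.25) ÷ (3790/59845) = 0.770.
0 < η < 1 ⇒ necessity.

0.770 (necessity)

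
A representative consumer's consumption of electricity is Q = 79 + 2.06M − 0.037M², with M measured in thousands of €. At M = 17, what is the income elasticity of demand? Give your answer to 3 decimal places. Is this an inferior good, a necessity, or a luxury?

At M = 17: Q = 103.3270.
dQ/dM = 2.06 − 0.074M = 0.80200.
η = (dQ/dM)·(M/Q) = 0.80200 × (17/103.3270) = 0.132.
0 < η < 1 ⇒ necessity.

0.132 (necessity)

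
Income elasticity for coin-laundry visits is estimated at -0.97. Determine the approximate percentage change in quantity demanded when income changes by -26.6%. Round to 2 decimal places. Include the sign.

%ΔQ ≈ η × %ΔI = -0.97 × (-26.6%) = 25.80%.

25.80%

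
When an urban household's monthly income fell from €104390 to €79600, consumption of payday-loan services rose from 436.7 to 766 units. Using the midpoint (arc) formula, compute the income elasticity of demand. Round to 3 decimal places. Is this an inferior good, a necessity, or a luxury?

-2.032 (inferior good)

ΔQ = 766 − 436.7 = 329.3; midpoint Q̄ = (436.7 + 766)/2 = 601.35.
ΔI = 79600 − 104390 = -24790; midpoint Ī = (104390 + 79600)/2 = 91995.
η = (ΔQ/Q̄) ÷ (ΔI/Ī) = (329.3/601.35) ÷ (-24790/91995) = -2.032.
η < 0 ⇒ inferior good.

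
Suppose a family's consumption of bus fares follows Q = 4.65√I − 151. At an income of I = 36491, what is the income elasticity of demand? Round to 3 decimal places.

At I = 36491: Q = 737.272.
dQ/dI = 4.65/(2√I) = 0.0121711 at this income.
η = (dQ/dI)·(I/Q) = 0.0121711 × (36491/737.272) = 0.602.

0.602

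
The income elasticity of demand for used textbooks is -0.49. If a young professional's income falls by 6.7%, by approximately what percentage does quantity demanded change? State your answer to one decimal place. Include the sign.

%ΔQ ≈ η × %ΔI = -0.49 × (-6.7%) = 3.3%.

3.3%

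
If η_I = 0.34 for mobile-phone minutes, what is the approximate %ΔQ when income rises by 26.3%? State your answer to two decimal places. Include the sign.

%ΔQ ≈ η × %ΔI = 0.34 × 26.3% = 8.94%.

8.94%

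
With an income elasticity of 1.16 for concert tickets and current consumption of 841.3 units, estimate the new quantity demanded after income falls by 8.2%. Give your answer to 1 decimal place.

%ΔQ ≈ η × %ΔI = 1.16 × (-8.2%) = -9.512%.
New Q ≈ 841.3 × (1 − 0.09512) = 761.3.

761.3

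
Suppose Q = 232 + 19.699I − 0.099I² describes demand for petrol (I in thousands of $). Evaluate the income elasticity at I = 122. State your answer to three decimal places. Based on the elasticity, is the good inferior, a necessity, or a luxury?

-0.468 (inferior good)

At I = 122: Q = 1161.7620.
dQ/dI = 19.699 − 0.198I = -4.45700.
η = (dQ/dI)·(I/Q) = -4.45700 × (122/1161.7620) = -0.468.
η < 0 ⇒ inferior good.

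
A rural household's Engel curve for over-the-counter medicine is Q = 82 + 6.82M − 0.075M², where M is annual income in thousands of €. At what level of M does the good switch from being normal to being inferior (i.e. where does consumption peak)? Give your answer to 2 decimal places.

dQ/dM = 6.82 − 0.15M.
The good is inferior where dQ/dM < 0. Setting dQ/dM = 0 gives M = 6.82 / 0.15 = 45.47.

45.47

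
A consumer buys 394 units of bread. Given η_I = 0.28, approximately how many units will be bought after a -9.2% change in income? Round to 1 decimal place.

%ΔQ ≈ η × %ΔI = 0.28 × (-9.2%) = -2.576%.
New Q ≈ 394 × (1 − 0.02576) = 383.9.

383.9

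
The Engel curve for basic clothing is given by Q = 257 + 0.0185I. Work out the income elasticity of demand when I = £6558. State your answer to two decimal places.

At I = 6558: Q = 378.323.
dQ/dI = 0.0185.
η = (dQ/dI)·(I/Q) = 0.0185 × (6558/378.323) = 0.32.

0.32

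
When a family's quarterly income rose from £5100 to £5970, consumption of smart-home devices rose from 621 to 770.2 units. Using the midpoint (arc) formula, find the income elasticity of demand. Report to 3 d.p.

1.365

ΔQ = 770.2 − 621 = 149.2; midpoint Q̄ = (621 + 770.2)/2 = 695.6.
ΔI = 5970 − 5100 = 870; midpoint Ī = (5100 + 5970)/2 = 5535.
η = (ΔQ/Q̄) ÷ (ΔI/Ī) = (149.2/695.6) ÷ (870/5535) = 1.365.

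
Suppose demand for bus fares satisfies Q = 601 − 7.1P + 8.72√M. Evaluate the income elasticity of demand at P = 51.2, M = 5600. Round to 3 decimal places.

At P = 51.2, M = 5600: Q = 890.025.
Holding P constant, ∂Q/∂M = 8.72/(2√M) = 0.058263.
η_M = (∂Q/∂M)·(M/Q) = 0.058263 × (5600/890.025) = 0.367.

0.367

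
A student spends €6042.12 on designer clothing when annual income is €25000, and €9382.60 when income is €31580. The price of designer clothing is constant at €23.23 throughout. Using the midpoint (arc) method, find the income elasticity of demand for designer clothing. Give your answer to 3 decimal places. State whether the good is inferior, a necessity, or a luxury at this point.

1.862 (luxury)

With a constant price, Q₁ = 6042.12/23.23 = 260.100 and Q₂ = 9382.60/23.23 = 403.900 (equivalently, work directly with expenditure since P cancels).
Midpoint %ΔQ = (9382.60 − 6042.12)/7712.36 = 0.43313; midpoint %ΔI = (31580 − 25000)/28290 = 0.23259.
η = 0.43313 / 0.23259 = 1.862.
η > 1 ⇒ luxury.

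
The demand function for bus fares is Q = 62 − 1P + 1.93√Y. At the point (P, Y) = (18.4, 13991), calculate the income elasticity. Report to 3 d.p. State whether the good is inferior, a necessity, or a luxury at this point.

At P = 18.4, Y = 13991: Q = 271.887.
Holding P constant, ∂Q/∂Y = 1.93/(2√Y) = 0.00815836.
η_Y = (∂Q/∂Y)·(Y/Q) = 0.00815836 × (13991/271.887) = 0.420.
Since 0 < η < 1, this is a necessity.

0.420 (necessity)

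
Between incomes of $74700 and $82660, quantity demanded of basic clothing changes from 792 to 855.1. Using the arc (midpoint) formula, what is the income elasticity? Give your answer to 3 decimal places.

ΔQ = 855.1 − 792 = 63.1; midpoint Q̄ = (792 + 855.1)/2 = 823.55.
ΔI = 82660 − 74700 = 7960; midpoint Ī = (74700 + 82660)/2 = 78680.
η = (ΔQ/Q̄) ÷ (ΔI/Ī) = (63.1/823.55) ÷ (7960/78680) = 0.757.

0.757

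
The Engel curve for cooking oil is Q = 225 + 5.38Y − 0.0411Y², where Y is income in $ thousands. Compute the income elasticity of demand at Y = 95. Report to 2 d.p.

-0.63

At Y = 95: Q = 365.1725.
dQ/dY = 5.38 − 0.0822Y = -2.42900.
η = (dQ/dY)·(Y/Q) = -2.42900 × (95/365.1725) = -0.63.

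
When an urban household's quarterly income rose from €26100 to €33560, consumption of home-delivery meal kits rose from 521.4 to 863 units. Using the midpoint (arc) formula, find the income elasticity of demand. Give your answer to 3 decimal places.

1.973

ΔQ = 863 − 521.4 = 341.6; midpoint Q̄ = (521.4 + 863)/2 = 692.2.
ΔI = 33560 − 26100 = 7460; midpoint Ī = (26100 + 33560)/2 = 29830.
η = (ΔQ/Q̄) ÷ (ΔI/Ī) = (341.6/692.2) ÷ (7460/29830) = 1.973.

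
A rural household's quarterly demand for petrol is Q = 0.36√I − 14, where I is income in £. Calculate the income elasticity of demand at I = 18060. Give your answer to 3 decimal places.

0.704

At I = 18060: Q = 34.379.
dQ/dI = 0.36/(2√I) = 0.00133941 at this income.
η = (dQ/dI)·(I/Q) = 0.00133941 × (18060/34.379) = 0.704.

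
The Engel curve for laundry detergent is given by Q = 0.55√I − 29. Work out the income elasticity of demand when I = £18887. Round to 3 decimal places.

0.811

At I = 18887: Q = 46.586.
dQ/dI = 0.55/(2√I) = 0.00200102 at this income.
η = (dQ/dI)·(I/Q) = 0.00200102 × (18887/46.586) = 0.811.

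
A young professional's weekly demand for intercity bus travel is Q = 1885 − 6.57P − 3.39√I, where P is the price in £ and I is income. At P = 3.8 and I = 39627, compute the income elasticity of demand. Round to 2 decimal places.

At P = 3.8, I = 39627: Q = 1185.203.
Holding P constant, ∂Q/∂I = -3.39/(2√I) = -0.00851479.
η_I = (∂Q/∂I)·(I/Q) = -0.00851479 × (39627/1185.203) = -0.28.

-0.28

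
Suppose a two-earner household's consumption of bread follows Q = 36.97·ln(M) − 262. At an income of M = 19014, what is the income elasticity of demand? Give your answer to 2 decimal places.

At M = 19014: Q = 102.263.
dQ/dM = 36.97/M = 0.00194436 at this income.
η = (dQ/dM)·(M/Q) = 0.00194436 × (19014/102.263) = 0.36.

0.36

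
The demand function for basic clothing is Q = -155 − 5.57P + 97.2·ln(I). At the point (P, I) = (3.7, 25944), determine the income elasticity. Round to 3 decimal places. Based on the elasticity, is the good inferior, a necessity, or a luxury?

At P = 3.7, I = 25944: Q = 812.302.
Holding P constant, ∂Q/∂I = 97.2/I = 0.00374653.
η_I = (∂Q/∂I)·(I/Q) = 0.00374653 × (25944/812.302) = 0.120.
Since 0 < η < 1, this is a necessity.

0.120 (necessity)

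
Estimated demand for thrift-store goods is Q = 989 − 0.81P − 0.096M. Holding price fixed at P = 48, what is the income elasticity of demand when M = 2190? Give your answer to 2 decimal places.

At P = 48, M = 2190: Q = 739.880.
Holding P constant, ∂Q/∂M = −0.096.
η_M = (∂Q/∂M)·(M/Q) = -0.096 × (2190/739.880) = -0.28.

-0.28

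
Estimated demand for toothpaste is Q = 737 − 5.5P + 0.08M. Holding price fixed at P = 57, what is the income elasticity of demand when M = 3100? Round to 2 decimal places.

At P = 57, M = 3100: Q = 671.500.
Holding P constant, ∂Q/∂M = 0.08.
η_M = (∂Q/∂M)·(M/Q) = 0.08 × (3100/671.500) = 0.37.

0.37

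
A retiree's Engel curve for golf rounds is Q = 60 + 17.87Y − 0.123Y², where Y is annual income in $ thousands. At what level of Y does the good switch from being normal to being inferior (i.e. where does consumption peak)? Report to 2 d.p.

72.64

dQ/dY = 17.87 − 0.246Y.
The good is inferior where dQ/dY < 0. Setting dQ/dY = 0 gives Y = 17.87 / 0.246 = 72.64.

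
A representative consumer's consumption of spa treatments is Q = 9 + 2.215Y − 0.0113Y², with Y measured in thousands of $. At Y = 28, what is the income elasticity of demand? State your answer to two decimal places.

0.71

At Y = 28: Q = 62.1608.
dQ/dY = 2.215 − 0.0226Y = 1.58220.
η = (dQ/dY)·(Y/Q) = 1.58220 × (28/62.1608) = 0.71.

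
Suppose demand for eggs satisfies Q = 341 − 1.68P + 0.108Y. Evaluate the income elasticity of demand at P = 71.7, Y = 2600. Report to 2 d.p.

0.56

At P = 71.7, Y = 2600: Q = 501.344.
Holding P constant, ∂Q/∂Y = 0.108.
η_Y = (∂Q/∂Y)·(Y/Q) = 0.108 × (2600/501.344) = 0.56.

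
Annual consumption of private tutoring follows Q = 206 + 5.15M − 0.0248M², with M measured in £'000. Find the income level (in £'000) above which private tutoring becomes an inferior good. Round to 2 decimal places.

dQ/dM = 5.15 − 0.0496M.
The good is inferior where dQ/dM < 0. Setting dQ/dM = 0 gives M = 5.15 / 0.0496 = 103.83.

103.83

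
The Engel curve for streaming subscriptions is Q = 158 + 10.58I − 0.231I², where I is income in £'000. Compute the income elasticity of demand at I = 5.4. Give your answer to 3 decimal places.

At I = 5.4: Q = 208.3960.
dQ/dI = 10.58 − 0.462I = 8.08520.
η = (dQ/dI)·(I/Q) = 8.08520 × (5.4/208.3960) = 0.210.

0.210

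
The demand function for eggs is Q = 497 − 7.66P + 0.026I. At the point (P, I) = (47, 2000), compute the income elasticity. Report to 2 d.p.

0.28

At P = 47, I = 2000: Q = 188.980.
Holding P constant, ∂Q/∂I = 0.026.
η_I = (∂Q/∂I)·(I/Q) = 0.026 × (2000/188.980) = 0.28.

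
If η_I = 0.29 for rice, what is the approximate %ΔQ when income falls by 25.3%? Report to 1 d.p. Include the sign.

%ΔQ ≈ η × %ΔI = 0.29 × (-25.3%) = -7.3%.

-7.3%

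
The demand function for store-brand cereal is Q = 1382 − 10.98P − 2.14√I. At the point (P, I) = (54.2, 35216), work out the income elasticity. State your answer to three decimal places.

At P = 54.2, I = 35216: Q = 385.293.
Holding P constant, ∂Q/∂I = -2.14/(2√I) = -0.00570182.
η_I = (∂Q/∂I)·(I/Q) = -0.00570182 × (35216/385.293) = -0.521.

-0.521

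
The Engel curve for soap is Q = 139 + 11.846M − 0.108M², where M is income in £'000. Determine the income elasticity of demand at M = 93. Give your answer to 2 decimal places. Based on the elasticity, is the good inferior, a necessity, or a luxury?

-2.50 (inferior good)

At M = 93: Q = 306.5860.
dQ/dM = 11.846 − 0.216M = -8.24200.
η = (dQ/dM)·(M/Q) = -8.24200 × (93/306.5860) = -2.50.
η < 0 ⇒ inferior good.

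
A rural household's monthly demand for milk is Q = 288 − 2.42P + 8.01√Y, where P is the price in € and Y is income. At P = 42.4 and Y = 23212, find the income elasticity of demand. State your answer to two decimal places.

At P = 42.4, Y = 23212: Q = 1405.754.
Holding P constant, ∂Q/∂Y = 8.01/(2√Y) = 0.0262873.
η_Y = (∂Q/∂Y)·(Y/Q) = 0.0262873 × (23212/1405.754) = 0.43.

0.43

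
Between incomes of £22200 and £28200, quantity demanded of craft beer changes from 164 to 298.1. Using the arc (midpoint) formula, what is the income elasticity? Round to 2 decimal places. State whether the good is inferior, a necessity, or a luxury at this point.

ΔQ = 298.1 − 164 = 134.1; midpoint Q̄ = (164 + 298.1)/2 = 231.05.
ΔI = 28200 − 22200 = 6000; midpoint Ī = (22200 + 28200)/2 = 25200.
η = (ΔQ/Q̄) ÷ (ΔI/Ī) = (134.1/231.05) ÷ (6000/25200) = 2.44.
η > 1 ⇒ luxury.

2.44 (luxury)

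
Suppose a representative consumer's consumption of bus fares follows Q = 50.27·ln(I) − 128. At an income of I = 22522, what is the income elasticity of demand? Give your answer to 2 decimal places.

0.13

At I = 22522: Q = 375.818.
dQ/dI = 50.27/I = 0.00223204 at this income.
η = (dQ/dI)·(I/Q) = 0.00223204 × (22522/375.818) = 0.13.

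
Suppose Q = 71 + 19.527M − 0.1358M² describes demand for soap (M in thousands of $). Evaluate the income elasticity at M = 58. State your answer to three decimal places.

0.293

At M = 58: Q = 746.7348.
dQ/dM = 19.527 − 0.2716M = 3.77420.
η = (dQ/dM)·(M/Q) = 3.77420 × (58/746.7348) = 0.293.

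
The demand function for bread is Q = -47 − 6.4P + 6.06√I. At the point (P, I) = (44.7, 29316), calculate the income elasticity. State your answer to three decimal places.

0.736

At P = 44.7, I = 29316: Q = 704.508.
Holding P constant, ∂Q/∂I = 6.06/(2√I) = 0.0176966.
η_I = (∂Q/∂I)·(I/Q) = 0.0176966 × (29316/704.508) = 0.736.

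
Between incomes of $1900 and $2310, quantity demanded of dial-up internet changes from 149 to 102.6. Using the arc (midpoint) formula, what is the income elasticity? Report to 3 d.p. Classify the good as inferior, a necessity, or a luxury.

ΔQ = 102.6 − 149 = -46.4; midpoint Q̄ = (149 + 102.6)/2 = 125.8.
ΔI = 2310 − 1900 = 410; midpoint Ī = (1900 + 2310)/2 = 2105.
η = (ΔQ/Q̄) ÷ (ΔI/Ī) = (-46.4/125.8) ÷ (410/2105) = -1.894.
η < 0 ⇒ inferior good.

-1.894 (inferior good)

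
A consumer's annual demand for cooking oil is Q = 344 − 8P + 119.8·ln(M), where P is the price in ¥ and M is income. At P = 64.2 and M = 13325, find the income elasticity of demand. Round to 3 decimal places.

At P = 64.2, M = 13325: Q = 968.188.
Holding P constant, ∂Q/∂M = 119.8/M = 0.00899062.
η_M = (∂Q/∂M)·(M/Q) = 0.00899062 × (13325/968.188) = 0.124.

0.124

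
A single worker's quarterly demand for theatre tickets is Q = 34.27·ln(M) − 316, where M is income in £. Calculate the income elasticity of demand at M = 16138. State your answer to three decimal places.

At M = 16138: Q = 16.040.
dQ/dM = 34.27/M = 0.00212356 at this income.
η = (dQ/dM)·(M/Q) = 0.00212356 × (16138/16.040) = 2.137.

2.137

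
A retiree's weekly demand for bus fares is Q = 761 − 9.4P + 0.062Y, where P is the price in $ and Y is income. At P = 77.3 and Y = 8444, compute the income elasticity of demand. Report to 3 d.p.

At P = 77.3, Y = 8444: Q = 557.908.
Holding P constant, ∂Q/∂Y = 0.062.
η_Y = (∂Q/∂Y)·(Y/Q) = 0.062 × (8444/557.908) = 0.938.

0.938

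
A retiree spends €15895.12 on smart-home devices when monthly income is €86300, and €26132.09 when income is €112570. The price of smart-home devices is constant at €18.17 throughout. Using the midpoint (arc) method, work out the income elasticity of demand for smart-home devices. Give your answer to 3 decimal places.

1.844

With a constant price, Q₁ = 15895.12/18.17 = 874.800 and Q₂ = 26132.09/18.17 = 1438.200 (equivalently, work directly with expenditure since P cancels).
Midpoint %ΔQ = (26132.09 − 15895.12)/21013.61 = 0.48716; midpoint %ΔI = (112570 − 86300)/99435 = 0.26419.
η = 0.48716 / 0.26419 = 1.844.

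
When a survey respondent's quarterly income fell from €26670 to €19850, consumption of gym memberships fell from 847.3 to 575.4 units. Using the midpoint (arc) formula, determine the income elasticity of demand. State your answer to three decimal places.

ΔQ = 575.4 − 847.3 = -271.9; midpoint Q̄ = (847.3 + 575.4)/2 = 711.35.
ΔI = 19850 − 26670 = -6820; midpoint Ī = (26670 + 19850)/2 = 23260.
η = (ΔQ/Q̄) ÷ (ΔI/Ī) = (-271.9/711.35) ÷ (-6820/23260) = 1.304.

1.304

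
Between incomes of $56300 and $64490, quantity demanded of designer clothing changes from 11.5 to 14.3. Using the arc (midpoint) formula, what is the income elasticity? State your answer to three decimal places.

1.601

ΔQ = 14.3 − 11.5 = 2.8; midpoint Q̄ = (11.5 + 14.3)/2 = 12.9.
ΔI = 64490 − 56300 = 8190; midpoint Ī = (56300 + 64490)/2 = 60395.
η = (ΔQ/Q̄) ÷ (ΔI/Ī) = (2.8/12.9) ÷ (8190/60395) = 1.601.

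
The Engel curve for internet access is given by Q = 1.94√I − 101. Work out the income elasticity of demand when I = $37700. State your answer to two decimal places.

0.68

At I = 37700: Q = 275.680.
dQ/dI = 1.94/(2√I) = 0.00499575 at this income.
η = (dQ/dI)·(I/Q) = 0.00499575 × (37700/275.680) = 0.68.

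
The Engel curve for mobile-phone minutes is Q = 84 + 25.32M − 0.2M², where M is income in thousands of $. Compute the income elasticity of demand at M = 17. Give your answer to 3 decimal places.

At M = 17: Q = 456.6400.
dQ/dM = 25.32 − 0.4M = 18.52000.
η = (dQ/dM)·(M/Q) = 18.52000 × (17/456.6400) = 0.689.

0.689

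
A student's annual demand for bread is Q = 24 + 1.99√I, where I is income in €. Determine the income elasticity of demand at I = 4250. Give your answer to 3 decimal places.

At I = 4250: Q = 153.732.
dQ/dI = 1.99/(2√I) = 0.0152626 at this income.
η = (dQ/dI)·(I/Q) = 0.0152626 × (4250/153.732) = 0.422.

0.422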